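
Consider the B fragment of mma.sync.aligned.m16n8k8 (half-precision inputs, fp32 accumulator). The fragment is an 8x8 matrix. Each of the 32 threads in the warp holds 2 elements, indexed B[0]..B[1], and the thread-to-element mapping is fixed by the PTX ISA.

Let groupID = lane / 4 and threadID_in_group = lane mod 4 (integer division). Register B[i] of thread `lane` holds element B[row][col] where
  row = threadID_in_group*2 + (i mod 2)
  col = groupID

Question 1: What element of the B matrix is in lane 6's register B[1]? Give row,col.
5,1

L=6->gid=6>>2=1, tid=6&3=2
[1]->row 2·2+1=5  col gid=1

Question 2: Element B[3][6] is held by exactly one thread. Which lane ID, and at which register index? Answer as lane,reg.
c: 6->gid=6  r: 3->tid=1,i&1=1
L=6*4+1=25  i=1=1

25,1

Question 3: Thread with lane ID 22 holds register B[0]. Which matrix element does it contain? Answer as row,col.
4,5

22: gid=5,tid=2
[0] (2*2+0,5) = (4,5)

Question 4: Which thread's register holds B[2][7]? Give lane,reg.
29,0

c: 7->gid=7  r: 2->tid=1,i&1=0
L=7*4+1=29  i=0=0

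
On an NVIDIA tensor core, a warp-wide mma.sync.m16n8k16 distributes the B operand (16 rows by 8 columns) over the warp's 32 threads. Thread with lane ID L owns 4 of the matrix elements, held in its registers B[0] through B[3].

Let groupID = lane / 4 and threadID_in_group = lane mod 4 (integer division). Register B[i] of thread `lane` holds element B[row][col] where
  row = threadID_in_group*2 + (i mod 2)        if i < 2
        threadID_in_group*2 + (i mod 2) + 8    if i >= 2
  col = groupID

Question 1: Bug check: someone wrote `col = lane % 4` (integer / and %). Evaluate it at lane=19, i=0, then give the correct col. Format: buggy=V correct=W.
`lane % 4`[19,0]=>3
lane 19=>19/4=4, 19 mod 4=3
i=0  r:2·3+0+0=>6  c:4
col: 3 vs 4

buggy=3 correct=4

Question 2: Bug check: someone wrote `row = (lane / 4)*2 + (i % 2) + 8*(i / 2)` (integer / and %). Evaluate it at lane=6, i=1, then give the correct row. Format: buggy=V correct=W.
buggy=3 correct=5

`(lane / 4)*2 + (i % 2) + 8*(i / 2)`[6,1]→3
6: G=1,T=2
[1] (2*2+1+0,1) = (5,1)
row: 3 vs 5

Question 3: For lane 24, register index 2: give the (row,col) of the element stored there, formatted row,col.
24: gid=6,tid=0
[2] (0*2+0+8,6) = (8,6)

8,6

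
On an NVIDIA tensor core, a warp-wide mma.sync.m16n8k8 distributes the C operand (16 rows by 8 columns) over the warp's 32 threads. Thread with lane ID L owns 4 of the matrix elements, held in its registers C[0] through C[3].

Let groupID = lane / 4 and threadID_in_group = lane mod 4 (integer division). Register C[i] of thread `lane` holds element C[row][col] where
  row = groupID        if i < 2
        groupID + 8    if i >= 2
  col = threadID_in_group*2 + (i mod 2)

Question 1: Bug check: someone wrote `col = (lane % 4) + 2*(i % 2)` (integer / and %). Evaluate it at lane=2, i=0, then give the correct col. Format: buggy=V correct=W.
`(lane % 4) + 2*(i % 2)`[2,0]⇒2
L=2⇒gr=2>>2=0, th=2&3=2
[0]⇒row 0+0=0  col 2·2+0=4
col: 2 vs 4

buggy=2 correct=4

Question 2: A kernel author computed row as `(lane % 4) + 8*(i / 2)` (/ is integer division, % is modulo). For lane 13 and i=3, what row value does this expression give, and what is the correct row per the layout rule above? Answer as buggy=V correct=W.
buggy=9 correct=11

`(lane % 4) + 8*(i / 2)`[13,3]=>9
13: grp=3,tig=1
[3] (3+8,1*2+1) = (11,3)
row: 9 vs 11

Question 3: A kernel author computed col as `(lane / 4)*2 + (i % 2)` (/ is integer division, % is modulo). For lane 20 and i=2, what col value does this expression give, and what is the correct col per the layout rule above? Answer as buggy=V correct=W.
`(lane / 4)*2 + (i % 2)`[20,2]=>10
lane 20=>20/4=5, 20 mod 4=0
i=2  r:5+8=>13  c:2·0+0=>0
col: 10 vs 0

buggy=10 correct=0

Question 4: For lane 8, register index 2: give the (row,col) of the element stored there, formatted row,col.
L=8->g=8>>2=2, t=8&3=0
[2]->row 2+8=10  col 0·2+0=0

10,0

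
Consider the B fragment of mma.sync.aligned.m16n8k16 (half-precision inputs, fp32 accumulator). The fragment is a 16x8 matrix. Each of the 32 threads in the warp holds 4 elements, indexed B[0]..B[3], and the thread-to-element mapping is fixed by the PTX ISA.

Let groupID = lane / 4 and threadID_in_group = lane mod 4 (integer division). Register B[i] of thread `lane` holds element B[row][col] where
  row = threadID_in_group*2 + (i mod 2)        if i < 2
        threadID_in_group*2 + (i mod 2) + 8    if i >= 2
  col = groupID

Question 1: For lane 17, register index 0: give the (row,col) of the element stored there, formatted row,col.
lane 17→17/4=4, 17 mod 4=1
i=0  r:2·1+0+0→2  c:4

2,4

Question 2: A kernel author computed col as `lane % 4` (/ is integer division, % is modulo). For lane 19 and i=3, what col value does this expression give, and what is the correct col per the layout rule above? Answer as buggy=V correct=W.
buggy=3 correct=4

`lane % 4`[19,3]→3
lane 19: G=4 (19/4), T=3 (19%4)
i=3: r=3*2+1+8=15, c=G=4
col: 3 vs 4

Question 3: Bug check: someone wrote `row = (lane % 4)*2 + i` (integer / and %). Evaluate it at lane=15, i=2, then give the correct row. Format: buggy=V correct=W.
buggy=8 correct=14

`(lane % 4)*2 + i`[15,2]→8
lane 15→15/4=3, 15 mod 4=3
i=2  r:2·3+0+8→14  c:3
row: 8 vs 14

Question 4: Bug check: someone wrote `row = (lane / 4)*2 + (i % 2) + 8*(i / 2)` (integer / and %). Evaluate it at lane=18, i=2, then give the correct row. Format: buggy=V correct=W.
`(lane / 4)*2 + (i % 2) + 8*(i / 2)`[18,2]->16
18: gid=4,tid=2
[2] (2*2+0+8,4) = (12,4)
row: 16 vs 12

buggy=16 correct=12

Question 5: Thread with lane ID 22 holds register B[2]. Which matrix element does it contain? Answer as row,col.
12,5

lane 22⇒22/4=5, 22 mod 4=2
i=2  r:2·2+0+8⇒12  c:5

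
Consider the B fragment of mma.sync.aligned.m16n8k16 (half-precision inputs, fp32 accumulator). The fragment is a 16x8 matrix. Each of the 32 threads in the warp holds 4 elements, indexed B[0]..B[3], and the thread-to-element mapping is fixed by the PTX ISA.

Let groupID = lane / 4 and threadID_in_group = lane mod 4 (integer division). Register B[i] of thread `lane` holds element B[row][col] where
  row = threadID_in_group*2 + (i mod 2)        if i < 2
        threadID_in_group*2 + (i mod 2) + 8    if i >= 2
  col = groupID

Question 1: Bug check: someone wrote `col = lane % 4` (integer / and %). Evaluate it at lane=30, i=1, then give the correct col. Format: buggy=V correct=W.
`lane % 4`[30,1]->2
lane 30->30/4=7, 30 mod 4=2
i=1  r:2·2+1+0->5  c:7
col: 2 vs 7

buggy=2 correct=7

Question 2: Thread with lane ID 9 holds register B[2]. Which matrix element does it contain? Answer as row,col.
10,2

L=9→G=9>>2=2, T=9&3=1
[2]→row 1·2+0+8=10  col G=2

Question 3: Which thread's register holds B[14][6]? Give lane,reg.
c=6→G=6  r=14→rhi=1,T=3,p=0
L=6*4+3=27  i=1*2+0=2

27,2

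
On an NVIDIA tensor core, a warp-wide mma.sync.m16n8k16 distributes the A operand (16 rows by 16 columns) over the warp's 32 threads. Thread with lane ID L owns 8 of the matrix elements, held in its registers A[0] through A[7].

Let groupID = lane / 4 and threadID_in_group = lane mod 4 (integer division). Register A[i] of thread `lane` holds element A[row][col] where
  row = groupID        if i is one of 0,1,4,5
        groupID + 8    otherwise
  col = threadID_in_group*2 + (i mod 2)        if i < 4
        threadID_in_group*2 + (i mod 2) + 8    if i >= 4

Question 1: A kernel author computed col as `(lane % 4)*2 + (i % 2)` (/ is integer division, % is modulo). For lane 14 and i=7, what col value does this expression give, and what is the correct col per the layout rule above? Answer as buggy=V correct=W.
buggy=5 correct=13

`(lane % 4)*2 + (i % 2)`[14,7]->5
L=14->g=14>>2=3, t=14&3=2
[7]->row 3+8=11  col 2·2+1+8=13
col: 5 vs 13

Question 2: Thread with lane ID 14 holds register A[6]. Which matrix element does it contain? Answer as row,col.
lane 14: G=3 (14/4), T=2 (14%4)
i=6: r=3+8=11, c=2*2+0+8=12

11,12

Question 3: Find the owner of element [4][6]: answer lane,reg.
r: 4->gid=4,r8=0  c: 6->c8=0,tid=3,i&1=0
L=4*4+3=19  i=0*4+0*2+0=0

19,0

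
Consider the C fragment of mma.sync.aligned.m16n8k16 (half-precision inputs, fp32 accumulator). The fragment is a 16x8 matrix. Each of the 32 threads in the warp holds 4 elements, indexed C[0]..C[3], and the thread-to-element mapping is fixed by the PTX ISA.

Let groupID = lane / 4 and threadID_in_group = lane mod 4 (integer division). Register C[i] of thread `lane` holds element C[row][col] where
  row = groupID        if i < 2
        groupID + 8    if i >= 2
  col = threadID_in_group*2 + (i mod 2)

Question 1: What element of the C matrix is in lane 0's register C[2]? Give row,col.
lane 0->0/4=0, 0 mod 4=0
i=2  r:0+8->8  c:2·0+0->0

8,0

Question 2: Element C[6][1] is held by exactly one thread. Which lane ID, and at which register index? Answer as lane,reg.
24,1

r:6=>grp=6,rB=0  c:1=>tig=0,lo=1
L=6*4+0=24  i=0*2+1=1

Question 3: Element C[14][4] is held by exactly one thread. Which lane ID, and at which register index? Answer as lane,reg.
r:14=>grp=6,rB=1  c:4=>tig=2,lo=0
L=6*4+2=26  i=1*2+0=2

26,2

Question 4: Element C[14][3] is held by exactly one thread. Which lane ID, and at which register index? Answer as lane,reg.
r: 14->gid=6,r8=1  c: 3->tid=1,i&1=1
L=6*4+1=25  i=1*2+1=3

25,3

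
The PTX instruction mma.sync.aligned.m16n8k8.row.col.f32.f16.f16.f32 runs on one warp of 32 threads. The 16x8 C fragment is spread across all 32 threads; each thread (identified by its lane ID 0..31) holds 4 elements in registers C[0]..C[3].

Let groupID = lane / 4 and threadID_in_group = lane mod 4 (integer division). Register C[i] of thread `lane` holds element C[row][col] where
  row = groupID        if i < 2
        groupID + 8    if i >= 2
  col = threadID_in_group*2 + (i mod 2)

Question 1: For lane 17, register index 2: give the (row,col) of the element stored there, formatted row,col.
12,2

17: gr=4,th=1
[2] (4+8,1*2+0) = (12,2)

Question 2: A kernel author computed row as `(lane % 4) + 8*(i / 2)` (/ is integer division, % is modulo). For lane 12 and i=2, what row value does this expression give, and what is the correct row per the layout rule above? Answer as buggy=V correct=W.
buggy=8 correct=11

`(lane % 4) + 8*(i / 2)`[12,2]⇒8
lane 12: gr=3 (12/4), th=0 (12%4)
i=2: r=3+8=11, c=0*2+0=0
row: 8 vs 11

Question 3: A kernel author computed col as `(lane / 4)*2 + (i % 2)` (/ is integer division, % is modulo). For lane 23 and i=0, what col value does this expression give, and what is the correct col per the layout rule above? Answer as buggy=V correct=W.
`(lane / 4)*2 + (i % 2)`[23,0]⇒10
L=23⇒gr=23>>2=5, th=23&3=3
[0]⇒row 5+0=5  col 3·2+0=6
col: 10 vs 6

buggy=10 correct=6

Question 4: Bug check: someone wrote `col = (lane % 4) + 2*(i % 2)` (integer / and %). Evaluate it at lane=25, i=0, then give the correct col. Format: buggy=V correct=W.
`(lane % 4) + 2*(i % 2)`[25,0]=>1
L=25=>grp=25>>2=6, tig=25&3=1
[0]=>row 6+0=6  col 1·2+0=2
col: 1 vs 2

buggy=1 correct=2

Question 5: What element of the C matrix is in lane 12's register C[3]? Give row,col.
L=12⇒gr=12>>2=3, th=12&3=0
[3]⇒row 3+8=11  col 0·2+1=1

11,1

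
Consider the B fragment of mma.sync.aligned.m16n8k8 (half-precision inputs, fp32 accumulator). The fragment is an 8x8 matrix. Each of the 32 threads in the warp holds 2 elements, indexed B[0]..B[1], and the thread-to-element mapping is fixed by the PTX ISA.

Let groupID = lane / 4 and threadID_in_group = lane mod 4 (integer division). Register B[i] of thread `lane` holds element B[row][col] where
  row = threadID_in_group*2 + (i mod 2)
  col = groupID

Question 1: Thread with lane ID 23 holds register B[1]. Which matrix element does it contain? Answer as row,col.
L=23→G=23>>2=5, T=23&3=3
[1]→row 3·2+1=7  col G=5

7,5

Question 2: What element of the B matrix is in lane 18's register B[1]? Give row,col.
lane 18=>18/4=4, 18 mod 4=2
i=1  r:2·2+1=>5  c:4

5,4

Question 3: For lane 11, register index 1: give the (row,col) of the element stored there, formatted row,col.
lane 11->11/4=2, 11 mod 4=3
i=1  r:2·3+1->7  c:2

7,2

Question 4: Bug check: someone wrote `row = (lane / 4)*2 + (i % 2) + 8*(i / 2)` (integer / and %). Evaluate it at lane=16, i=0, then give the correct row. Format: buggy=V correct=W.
`(lane / 4)*2 + (i % 2) + 8*(i / 2)`[16,0]->8
lane 16->16/4=4, 16 mod 4=0
i=0  r:2·0+0->0  c:4
row: 8 vs 0

buggy=8 correct=0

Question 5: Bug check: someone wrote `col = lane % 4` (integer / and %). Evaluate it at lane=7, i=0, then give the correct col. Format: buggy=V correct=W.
buggy=3 correct=1

`lane % 4`[7,0]→3
L=7→G=7>>2=1, T=7&3=3
[0]→row 3·2+0=6  col G=1
col: 3 vs 1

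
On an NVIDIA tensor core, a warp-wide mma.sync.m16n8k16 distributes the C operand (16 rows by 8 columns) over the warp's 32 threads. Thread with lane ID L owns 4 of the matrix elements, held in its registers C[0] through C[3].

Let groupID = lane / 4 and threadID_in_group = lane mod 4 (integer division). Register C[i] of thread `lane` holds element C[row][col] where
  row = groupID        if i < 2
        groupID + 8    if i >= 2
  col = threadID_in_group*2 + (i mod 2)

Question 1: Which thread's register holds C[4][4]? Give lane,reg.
r: 4->gid=4,r8=0  c: 4->tid=2,i&1=0
L=4*4+2=18  i=0*2+0=0

18,0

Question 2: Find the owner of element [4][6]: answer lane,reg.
19,0

r=4→G=4,rhi=0  c=6→T=3,p=0
L=4*4+3=19  i=0*2+0=0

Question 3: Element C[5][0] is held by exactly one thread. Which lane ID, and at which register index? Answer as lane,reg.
r=5→G=5,rhi=0  c=0→T=0,p=0
L=5*4+0=20  i=0*2+0=0

20,0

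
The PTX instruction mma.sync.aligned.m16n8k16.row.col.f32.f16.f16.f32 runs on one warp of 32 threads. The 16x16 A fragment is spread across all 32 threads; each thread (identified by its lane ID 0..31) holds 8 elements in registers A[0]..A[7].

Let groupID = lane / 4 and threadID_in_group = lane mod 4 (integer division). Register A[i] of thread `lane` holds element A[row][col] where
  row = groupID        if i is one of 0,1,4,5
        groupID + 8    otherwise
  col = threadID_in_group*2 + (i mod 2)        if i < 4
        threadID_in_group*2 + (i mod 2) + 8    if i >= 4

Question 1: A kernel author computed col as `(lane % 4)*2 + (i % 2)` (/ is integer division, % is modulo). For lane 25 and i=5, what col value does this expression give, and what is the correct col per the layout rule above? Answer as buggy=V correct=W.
buggy=3 correct=11

`(lane % 4)*2 + (i % 2)`[25,5]⇒3
L=25⇒gr=25>>2=6, th=25&3=1
[5]⇒row 6+0=6  col 1·2+1+8=11
col: 3 vs 11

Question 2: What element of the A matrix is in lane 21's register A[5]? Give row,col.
5,11

21: G=5,T=1
[5] (5+0,1*2+1+8) = (5,11)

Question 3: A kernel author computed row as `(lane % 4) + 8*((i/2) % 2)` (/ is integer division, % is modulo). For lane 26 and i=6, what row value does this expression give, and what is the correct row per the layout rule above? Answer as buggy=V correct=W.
`(lane % 4) + 8*((i/2) % 2)`[26,6]⇒10
L=26⇒gr=26>>2=6, th=26&3=2
[6]⇒row 6+8=14  col 2·2+0+8=12
row: 10 vs 14

buggy=10 correct=14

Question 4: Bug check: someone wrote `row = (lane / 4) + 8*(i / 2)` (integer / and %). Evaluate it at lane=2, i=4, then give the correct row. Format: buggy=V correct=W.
buggy=16 correct=0

`(lane / 4) + 8*(i / 2)`[2,4]⇒16
L=2⇒gr=2>>2=0, th=2&3=2
[4]⇒row 0+0=0  col 2·2+0+8=12
row: 16 vs 0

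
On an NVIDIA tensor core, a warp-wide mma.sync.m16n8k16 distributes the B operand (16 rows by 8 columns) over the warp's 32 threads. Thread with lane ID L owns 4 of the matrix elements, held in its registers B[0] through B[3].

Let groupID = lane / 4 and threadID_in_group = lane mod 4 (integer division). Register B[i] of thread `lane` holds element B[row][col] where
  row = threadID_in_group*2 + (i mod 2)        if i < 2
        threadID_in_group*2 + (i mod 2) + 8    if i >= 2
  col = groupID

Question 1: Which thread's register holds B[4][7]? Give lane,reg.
30,0

c:7=>grp=7  r:4=>rB=0,tig=2,lo=0
L=7*4+2=30  i=0*2+0=0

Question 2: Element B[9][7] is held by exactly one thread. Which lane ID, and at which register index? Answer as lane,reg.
c:7=>grp=7  r:9=>rB=1,tig=0,lo=1
L=7*4+0=28  i=1*2+1=3

28,3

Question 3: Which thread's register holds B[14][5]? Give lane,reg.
c: 5->gid=5  r: 14->r8=1,tid=3,i&1=0
L=5*4+3=23  i=1*2+0=2

23,2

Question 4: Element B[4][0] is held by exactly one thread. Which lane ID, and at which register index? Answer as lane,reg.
c:0=>grp=0  r:4=>rB=0,tig=2,lo=0
L=0*4+2=2  i=0*2+0=0

2,0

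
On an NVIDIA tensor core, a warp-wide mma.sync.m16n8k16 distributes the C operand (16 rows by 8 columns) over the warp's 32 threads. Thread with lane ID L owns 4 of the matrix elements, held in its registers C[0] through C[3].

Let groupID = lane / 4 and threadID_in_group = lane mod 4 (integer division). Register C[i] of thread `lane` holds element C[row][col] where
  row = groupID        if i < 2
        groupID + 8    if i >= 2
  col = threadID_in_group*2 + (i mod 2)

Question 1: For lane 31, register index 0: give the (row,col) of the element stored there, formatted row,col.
31: g=7,t=3
[0] (7+0,3*2+0) = (7,6)

7,6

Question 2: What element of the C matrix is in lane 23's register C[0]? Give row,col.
lane 23→23/4=5, 23 mod 4=3
i=0  r:5+0→5  c:2·3+0→6

5,6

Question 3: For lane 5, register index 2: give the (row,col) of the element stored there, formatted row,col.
9,2

lane 5: gid=1 (5/4), tid=1 (5%4)
i=2: r=1+8=9, c=1*2+0=2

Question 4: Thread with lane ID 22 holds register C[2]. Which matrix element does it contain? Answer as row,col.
13,4

lane 22: grp=5 (22/4), tig=2 (22%4)
i=2: r=5+8=13, c=2*2+0=4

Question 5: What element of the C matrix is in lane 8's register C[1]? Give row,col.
2,1

lane 8: gr=2 (8/4), th=0 (8%4)
i=1: r=2+0=2, c=0*2+1=1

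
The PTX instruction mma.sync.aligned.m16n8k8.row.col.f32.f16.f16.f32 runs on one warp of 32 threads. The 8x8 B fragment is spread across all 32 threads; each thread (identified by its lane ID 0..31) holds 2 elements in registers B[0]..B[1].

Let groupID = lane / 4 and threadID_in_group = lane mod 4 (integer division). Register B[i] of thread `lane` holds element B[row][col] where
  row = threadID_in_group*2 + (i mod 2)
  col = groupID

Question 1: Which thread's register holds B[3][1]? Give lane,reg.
5,1

c: 1->gid=1  r: 3->tid=1,i&1=1
L=1*4+1=5  i=1=1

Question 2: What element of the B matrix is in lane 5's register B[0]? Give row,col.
L=5→G=5>>2=1, T=5&3=1
[0]→row 1·2+0=2  col G=1

2,1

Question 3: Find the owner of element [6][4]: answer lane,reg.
19,0

c:4=>grp=4  r:6=>tig=3,lo=0
L=4*4+3=19  i=0=0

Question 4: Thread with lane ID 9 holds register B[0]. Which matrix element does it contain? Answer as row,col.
2,2

L=9=>grp=9>>2=2, tig=9&3=1
[0]=>row 1·2+0=2  col grp=2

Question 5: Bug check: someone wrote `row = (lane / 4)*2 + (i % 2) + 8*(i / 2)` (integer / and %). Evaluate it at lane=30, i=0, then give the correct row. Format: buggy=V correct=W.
buggy=14 correct=4

`(lane / 4)*2 + (i % 2) + 8*(i / 2)`[30,0]⇒14
lane 30⇒30/4=7, 30 mod 4=2
i=0  r:2·2+0⇒4  c:7
row: 14 vs 4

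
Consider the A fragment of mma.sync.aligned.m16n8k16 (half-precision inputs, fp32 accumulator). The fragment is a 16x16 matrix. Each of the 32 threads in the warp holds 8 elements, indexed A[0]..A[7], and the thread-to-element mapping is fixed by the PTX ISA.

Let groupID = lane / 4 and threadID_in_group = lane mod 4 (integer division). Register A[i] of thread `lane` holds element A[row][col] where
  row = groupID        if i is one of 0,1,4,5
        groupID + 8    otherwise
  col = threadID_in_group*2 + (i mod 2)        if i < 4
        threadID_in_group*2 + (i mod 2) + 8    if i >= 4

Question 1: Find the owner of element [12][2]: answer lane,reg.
17,2

r=12⇒gr=4,Rb=1  c=2⇒Cb=0,th=1,odd=0
L=4*4+1=17  i=0*4+1*2+0=2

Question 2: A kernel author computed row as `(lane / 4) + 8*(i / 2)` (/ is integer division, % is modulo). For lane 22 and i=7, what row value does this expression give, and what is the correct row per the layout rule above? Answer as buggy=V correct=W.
buggy=29 correct=13

`(lane / 4) + 8*(i / 2)`[22,7]⇒29
lane 22: gr=5 (22/4), th=2 (22%4)
i=7: r=5+8=13, c=2*2+1+8=13
row: 29 vs 13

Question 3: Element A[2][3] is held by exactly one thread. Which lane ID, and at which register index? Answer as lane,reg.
9,1

r=2⇒gr=2,Rb=0  c=3⇒Cb=0,th=1,odd=1
L=2*4+1=9  i=0*4+0*2+1=1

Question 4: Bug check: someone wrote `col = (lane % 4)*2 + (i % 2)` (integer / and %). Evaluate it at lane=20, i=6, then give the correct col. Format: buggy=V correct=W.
`(lane % 4)*2 + (i % 2)`[20,6]->0
lane 20->20/4=5, 20 mod 4=0
i=6  r:5+8->13  c:2·0+0+8->8
col: 0 vs 8

buggy=0 correct=8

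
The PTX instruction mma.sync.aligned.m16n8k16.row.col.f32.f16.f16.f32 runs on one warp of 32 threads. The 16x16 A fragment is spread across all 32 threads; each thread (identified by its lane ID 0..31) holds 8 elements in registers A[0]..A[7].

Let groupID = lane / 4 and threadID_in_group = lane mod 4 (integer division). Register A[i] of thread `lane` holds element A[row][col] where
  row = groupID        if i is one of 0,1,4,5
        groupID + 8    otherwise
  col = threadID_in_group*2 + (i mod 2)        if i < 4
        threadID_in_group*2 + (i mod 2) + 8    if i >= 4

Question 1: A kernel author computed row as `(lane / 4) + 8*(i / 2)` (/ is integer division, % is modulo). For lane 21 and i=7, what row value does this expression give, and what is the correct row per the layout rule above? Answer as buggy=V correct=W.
buggy=29 correct=13

`(lane / 4) + 8*(i / 2)`[21,7]=>29
lane 21=>21/4=5, 21 mod 4=1
i=7  r:5+8=>13  c:2·1+1+8=>11
row: 29 vs 13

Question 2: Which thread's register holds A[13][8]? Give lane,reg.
r=13→G=5,rhi=1  c=8→chi=1,T=0,p=0
L=5*4+0=20  i=1*4+1*2+0=6

20,6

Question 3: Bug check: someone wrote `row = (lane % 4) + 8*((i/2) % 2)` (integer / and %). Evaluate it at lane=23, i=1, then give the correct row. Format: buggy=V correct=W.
`(lane % 4) + 8*((i/2) % 2)`[23,1]->3
lane 23->23/4=5, 23 mod 4=3
i=1  r:5+0->5  c:2·3+1+0->7
row: 3 vs 5

buggy=3 correct=5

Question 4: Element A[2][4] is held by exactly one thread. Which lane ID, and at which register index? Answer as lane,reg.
10,0

r: 2->gid=2,r8=0  c: 4->c8=0,tid=2,i&1=0
L=2*4+2=10  i=0*4+0*2+0=0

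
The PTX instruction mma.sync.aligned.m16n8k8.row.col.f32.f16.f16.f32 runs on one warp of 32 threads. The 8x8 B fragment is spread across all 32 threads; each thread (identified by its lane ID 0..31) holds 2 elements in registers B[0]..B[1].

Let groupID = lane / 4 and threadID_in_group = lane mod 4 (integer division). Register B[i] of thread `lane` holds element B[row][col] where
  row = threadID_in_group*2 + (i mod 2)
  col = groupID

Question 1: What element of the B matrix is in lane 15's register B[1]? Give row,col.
7,3

L=15⇒gr=15>>2=3, th=15&3=3
[1]⇒row 3·2+1=7  col gr=3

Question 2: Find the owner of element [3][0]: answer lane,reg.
c:0=>grp=0  r:3=>tig=1,lo=1
L=0*4+1=1  i=1=1

1,1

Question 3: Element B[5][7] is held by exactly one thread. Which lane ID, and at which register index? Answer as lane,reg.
c=7⇒gr=7  r=5⇒th=2,odd=1
L=7*4+2=30  i=1=1

30,1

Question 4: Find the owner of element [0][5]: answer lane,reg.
c=5→G=5  r=0→T=0,p=0
L=5*4+0=20  i=0=0

20,0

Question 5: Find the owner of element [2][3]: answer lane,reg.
13,0

c=3⇒gr=3  r=2⇒th=1,odd=0
L=3*4+1=13  i=0=0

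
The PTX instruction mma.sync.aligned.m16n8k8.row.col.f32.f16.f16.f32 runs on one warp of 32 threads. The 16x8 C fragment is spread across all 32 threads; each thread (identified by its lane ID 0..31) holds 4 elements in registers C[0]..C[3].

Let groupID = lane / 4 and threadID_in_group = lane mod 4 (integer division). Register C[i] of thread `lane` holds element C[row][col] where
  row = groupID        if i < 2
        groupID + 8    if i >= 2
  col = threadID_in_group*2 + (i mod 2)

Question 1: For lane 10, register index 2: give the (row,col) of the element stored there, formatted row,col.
10,4

lane 10: G=2 (10/4), T=2 (10%4)
i=2: r=2+8=10, c=2*2+0=4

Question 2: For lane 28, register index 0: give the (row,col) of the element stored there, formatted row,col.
7,0

lane 28: gr=7 (28/4), th=0 (28%4)
i=0: r=7+0=7, c=0*2+0=0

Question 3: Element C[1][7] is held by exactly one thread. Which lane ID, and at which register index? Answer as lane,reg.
7,1

r: 1->gid=1,r8=0  c: 7->tid=3,i&1=1
L=1*4+3=7  i=0*2+1=1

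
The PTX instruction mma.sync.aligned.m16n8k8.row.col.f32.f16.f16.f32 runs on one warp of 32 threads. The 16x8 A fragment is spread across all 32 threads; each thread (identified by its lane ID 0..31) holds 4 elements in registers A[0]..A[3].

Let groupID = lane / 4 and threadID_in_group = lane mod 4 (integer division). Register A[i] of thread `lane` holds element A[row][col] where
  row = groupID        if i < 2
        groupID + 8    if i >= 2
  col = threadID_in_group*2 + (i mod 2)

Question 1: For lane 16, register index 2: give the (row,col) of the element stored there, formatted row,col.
lane 16: g=4 (16/4), t=0 (16%4)
i=2: r=4+8=12, c=0*2+0=0

12,0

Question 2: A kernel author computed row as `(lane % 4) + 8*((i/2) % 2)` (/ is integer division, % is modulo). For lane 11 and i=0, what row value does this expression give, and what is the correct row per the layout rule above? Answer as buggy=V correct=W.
`(lane % 4) + 8*((i/2) % 2)`[11,0]->3
L=11->g=11>>2=2, t=11&3=3
[0]->row 2+0=2  col 3·2+0=6
row: 3 vs 2

buggy=3 correct=2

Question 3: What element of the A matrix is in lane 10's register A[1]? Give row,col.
L=10->g=10>>2=2, t=10&3=2
[1]->row 2+0=2  col 2·2+1=5

2,5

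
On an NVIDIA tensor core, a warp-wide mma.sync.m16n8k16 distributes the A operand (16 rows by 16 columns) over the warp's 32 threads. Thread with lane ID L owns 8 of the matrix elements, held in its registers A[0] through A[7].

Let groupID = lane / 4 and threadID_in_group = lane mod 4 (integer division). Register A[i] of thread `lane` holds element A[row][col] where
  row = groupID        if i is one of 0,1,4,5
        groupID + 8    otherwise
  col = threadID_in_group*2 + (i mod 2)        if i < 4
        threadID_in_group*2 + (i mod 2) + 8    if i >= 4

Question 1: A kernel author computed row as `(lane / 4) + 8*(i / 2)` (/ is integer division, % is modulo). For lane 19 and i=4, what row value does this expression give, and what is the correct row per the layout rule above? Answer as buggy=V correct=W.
buggy=20 correct=4

`(lane / 4) + 8*(i / 2)`[19,4]->20
19: g=4,t=3
[4] (4+0,3*2+0+8) = (4,14)
row: 20 vs 4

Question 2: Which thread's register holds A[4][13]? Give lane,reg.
r=4->g=4,rb=0  c=13->cb=1,t=2,b0=1
L=4*4+2=18  i=1*4+0*2+1=5

18,5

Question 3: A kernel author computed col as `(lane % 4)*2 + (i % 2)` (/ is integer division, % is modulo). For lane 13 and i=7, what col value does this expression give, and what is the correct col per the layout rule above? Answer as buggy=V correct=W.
buggy=3 correct=11

`(lane % 4)*2 + (i % 2)`[13,7]->3
L=13->g=13>>2=3, t=13&3=1
[7]->row 3+8=11  col 1·2+1+8=11
col: 3 vs 11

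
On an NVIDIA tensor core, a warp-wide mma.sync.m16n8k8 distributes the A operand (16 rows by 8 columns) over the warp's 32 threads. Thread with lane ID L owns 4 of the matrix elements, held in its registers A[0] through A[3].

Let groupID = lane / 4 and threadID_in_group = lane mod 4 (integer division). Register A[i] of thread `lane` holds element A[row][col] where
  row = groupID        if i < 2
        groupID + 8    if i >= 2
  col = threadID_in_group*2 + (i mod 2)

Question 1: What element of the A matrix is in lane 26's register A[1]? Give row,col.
6,5

L=26->gid=26>>2=6, tid=26&3=2
[1]->row 6+0=6  col 2·2+1=5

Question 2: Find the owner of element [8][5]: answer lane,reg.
r:8=>grp=0,rB=1  c:5=>tig=2,lo=1
L=0*4+2=2  i=1*2+1=3

2,3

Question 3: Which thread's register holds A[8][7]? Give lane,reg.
r: 8->gid=0,r8=1  c: 7->tid=3,i&1=1
L=0*4+3=3  i=1*2+1=3

3,3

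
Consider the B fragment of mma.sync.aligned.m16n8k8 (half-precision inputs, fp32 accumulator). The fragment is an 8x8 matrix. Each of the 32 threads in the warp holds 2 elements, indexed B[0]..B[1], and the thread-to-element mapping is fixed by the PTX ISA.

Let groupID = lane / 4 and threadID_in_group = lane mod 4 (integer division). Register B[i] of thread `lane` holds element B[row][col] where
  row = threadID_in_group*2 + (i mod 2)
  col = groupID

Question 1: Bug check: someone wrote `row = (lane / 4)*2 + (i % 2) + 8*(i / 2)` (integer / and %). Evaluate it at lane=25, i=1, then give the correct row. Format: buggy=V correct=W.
buggy=13 correct=3

`(lane / 4)*2 + (i % 2) + 8*(i / 2)`[25,1]→13
25: G=6,T=1
[1] (1*2+1,6) = (3,6)
row: 13 vs 3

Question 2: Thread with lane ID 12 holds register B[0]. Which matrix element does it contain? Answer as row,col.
L=12->gid=12>>2=3, tid=12&3=0
[0]->row 0·2+0=0  col gid=3

0,3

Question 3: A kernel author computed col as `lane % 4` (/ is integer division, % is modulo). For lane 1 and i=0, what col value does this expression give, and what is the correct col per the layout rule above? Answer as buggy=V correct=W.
buggy=1 correct=0

`lane % 4`[1,0]->1
lane 1->1/4=0, 1 mod 4=1
i=0  r:2·1+0->2  c:0
col: 1 vs 0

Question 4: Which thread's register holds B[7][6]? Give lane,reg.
c=6->g=6  r=7->t=3,b0=1
L=6*4+3=27  i=1=1

27,1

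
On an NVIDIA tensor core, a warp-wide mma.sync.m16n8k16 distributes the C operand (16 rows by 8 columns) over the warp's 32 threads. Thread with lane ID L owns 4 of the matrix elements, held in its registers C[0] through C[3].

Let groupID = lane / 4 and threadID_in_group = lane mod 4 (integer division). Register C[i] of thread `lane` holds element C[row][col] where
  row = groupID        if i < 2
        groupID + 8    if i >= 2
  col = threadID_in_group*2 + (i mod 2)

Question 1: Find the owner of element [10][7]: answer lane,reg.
r=10->g=2,rb=1  c=7->t=3,b0=1
L=2*4+3=11  i=1*2+1=3

11,3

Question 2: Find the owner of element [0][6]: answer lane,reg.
r:0=>grp=0,rB=0  c:6=>tig=3,lo=0
L=0*4+3=3  i=0*2+0=0

3,0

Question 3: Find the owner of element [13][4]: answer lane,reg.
r=13⇒gr=5,Rb=1  c=4⇒th=2,odd=0
L=5*4+2=22  i=1*2+0=2

22,2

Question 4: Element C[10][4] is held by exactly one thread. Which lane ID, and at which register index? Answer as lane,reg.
r:10=>grp=2,rB=1  c:4=>tig=2,lo=0
L=2*4+2=10  i=1*2+0=2

10,2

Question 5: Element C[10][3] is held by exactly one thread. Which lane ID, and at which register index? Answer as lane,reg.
9,3

r=10->g=2,rb=1  c=3->t=1,b0=1
L=2*4+1=9  i=1*2+1=3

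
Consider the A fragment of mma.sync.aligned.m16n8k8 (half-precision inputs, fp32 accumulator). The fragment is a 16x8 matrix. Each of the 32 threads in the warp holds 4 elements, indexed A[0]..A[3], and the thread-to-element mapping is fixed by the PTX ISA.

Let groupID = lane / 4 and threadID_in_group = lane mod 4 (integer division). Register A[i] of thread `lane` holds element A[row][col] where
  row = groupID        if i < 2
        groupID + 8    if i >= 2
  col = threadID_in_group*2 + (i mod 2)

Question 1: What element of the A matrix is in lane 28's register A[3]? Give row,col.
15,1

28: grp=7,tig=0
[3] (7+8,0*2+1) = (15,1)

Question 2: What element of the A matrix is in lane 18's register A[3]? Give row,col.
12,5

L=18→G=18>>2=4, T=18&3=2
[3]→row 4+8=12  col 2·2+1=5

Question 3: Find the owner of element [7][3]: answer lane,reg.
29,1

r:7=>grp=7,rB=0  c:3=>tig=1,lo=1
L=7*4+1=29  i=0*2+1=1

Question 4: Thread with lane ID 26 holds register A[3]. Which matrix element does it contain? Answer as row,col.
14,5

L=26->g=26>>2=6, t=26&3=2
[3]->row 6+8=14  col 2·2+1=5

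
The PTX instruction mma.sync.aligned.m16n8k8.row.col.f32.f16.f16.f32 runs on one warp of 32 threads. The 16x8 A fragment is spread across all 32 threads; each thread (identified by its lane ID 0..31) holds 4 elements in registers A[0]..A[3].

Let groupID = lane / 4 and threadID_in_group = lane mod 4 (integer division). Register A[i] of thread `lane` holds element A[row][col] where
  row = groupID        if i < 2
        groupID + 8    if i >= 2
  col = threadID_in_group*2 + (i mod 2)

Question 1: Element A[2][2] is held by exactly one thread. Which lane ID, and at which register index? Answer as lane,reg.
9,0

r=2→G=2,rhi=0  c=2→T=1,p=0
L=2*4+1=9  i=0*2+0=0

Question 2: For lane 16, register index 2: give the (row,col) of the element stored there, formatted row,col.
12,0

L=16->g=16>>2=4, t=16&3=0
[2]->row 4+8=12  col 0·2+0=0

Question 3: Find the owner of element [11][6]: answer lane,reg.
15,2

r: 11->gid=3,r8=1  c: 6->tid=3,i&1=0
L=3*4+3=15  i=1*2+0=2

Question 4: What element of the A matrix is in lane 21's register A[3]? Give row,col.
21: g=5,t=1
[3] (5+8,1*2+1) = (13,3)

13,3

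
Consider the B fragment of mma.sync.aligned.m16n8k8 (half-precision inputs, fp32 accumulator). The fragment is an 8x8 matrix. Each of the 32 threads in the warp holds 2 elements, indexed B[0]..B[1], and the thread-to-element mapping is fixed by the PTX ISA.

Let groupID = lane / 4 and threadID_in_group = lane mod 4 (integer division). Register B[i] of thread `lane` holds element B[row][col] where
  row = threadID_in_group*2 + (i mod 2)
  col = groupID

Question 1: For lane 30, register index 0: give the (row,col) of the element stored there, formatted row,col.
4,7

lane 30: grp=7 (30/4), tig=2 (30%4)
i=0: r=2*2+0=4, c=grp=7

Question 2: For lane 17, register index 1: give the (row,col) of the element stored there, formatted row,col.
3,4

lane 17: gid=4 (17/4), tid=1 (17%4)
i=1: r=1*2+1=3, c=gid=4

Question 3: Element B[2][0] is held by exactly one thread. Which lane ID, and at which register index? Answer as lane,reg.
c=0->g=0  r=2->t=1,b0=0
L=0*4+1=1  i=0=0

1,0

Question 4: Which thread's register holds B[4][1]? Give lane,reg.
c=1→G=1  r=4→T=2,p=0
L=1*4+2=6  i=0=0

6,0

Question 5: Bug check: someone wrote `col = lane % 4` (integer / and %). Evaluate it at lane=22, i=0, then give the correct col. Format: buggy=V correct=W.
buggy=2 correct=5

`lane % 4`[22,0]->2
lane 22: g=5 (22/4), t=2 (22%4)
i=0: r=2*2+0=4, c=g=5
col: 2 vs 5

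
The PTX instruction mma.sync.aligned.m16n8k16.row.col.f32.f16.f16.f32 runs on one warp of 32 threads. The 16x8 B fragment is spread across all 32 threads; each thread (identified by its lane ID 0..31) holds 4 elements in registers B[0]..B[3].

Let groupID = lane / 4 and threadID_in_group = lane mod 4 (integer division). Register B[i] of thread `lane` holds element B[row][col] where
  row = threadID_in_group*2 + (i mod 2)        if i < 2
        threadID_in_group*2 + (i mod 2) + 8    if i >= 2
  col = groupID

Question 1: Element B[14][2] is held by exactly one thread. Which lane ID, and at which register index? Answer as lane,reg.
c=2⇒gr=2  r=14⇒Rb=1,th=3,odd=0
L=2*4+3=11  i=1*2+0=2

11,2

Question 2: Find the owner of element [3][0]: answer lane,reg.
c=0->g=0  r=3->rb=0,t=1,b0=1
L=0*4+1=1  i=0*2+1=1

1,1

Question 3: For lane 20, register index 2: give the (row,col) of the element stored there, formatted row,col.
8,5

lane 20: gr=5 (20/4), th=0 (20%4)
i=2: r=0*2+0+8=8, c=gr=5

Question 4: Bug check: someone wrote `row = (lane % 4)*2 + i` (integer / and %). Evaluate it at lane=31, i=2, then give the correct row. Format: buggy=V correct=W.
buggy=8 correct=14

`(lane % 4)*2 + i`[31,2]->8
lane 31->31/4=7, 31 mod 4=3
i=2  r:2·3+0+8->14  c:7
row: 8 vs 14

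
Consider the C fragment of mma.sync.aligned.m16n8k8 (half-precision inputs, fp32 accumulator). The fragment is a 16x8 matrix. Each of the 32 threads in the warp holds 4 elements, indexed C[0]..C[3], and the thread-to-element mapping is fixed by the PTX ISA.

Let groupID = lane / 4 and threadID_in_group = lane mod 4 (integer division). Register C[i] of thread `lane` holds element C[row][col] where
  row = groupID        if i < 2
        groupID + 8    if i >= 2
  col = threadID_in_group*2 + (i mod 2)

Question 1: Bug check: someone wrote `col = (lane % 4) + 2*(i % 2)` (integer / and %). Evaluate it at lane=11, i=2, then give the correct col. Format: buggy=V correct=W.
`(lane % 4) + 2*(i % 2)`[11,2]⇒3
lane 11: gr=2 (11/4), th=3 (11%4)
i=2: r=2+8=10, c=3*2+0=6
col: 3 vs 6

buggy=3 correct=6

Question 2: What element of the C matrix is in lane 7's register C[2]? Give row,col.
lane 7->7/4=1, 7 mod 4=3
i=2  r:1+8->9  c:2·3+0->6

9,6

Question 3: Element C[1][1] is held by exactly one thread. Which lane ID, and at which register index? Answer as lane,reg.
r=1→G=1,rhi=0  c=1→T=0,p=1
L=1*4+0=4  i=0*2+1=1

4,1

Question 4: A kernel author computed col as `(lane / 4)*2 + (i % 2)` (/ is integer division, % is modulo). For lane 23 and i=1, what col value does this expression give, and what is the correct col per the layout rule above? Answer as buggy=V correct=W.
`(lane / 4)*2 + (i % 2)`[23,1]->11
L=23->g=23>>2=5, t=23&3=3
[1]->row 5+0=5  col 3·2+1=7
col: 11 vs 7

buggy=11 correct=7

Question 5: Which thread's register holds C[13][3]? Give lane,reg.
r=13->g=5,rb=1  c=3->t=1,b0=1
L=5*4+1=21  i=1*2+1=3

21,3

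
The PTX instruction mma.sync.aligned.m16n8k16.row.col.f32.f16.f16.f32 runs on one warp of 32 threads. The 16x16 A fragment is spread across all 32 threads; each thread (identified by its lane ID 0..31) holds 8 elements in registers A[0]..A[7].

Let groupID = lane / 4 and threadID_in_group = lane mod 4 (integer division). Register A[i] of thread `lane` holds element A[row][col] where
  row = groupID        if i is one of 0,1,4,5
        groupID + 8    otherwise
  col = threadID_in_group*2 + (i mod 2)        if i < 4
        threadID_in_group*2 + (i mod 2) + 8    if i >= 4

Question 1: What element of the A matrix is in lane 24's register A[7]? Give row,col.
14,9

24: gr=6,th=0
[7] (6+8,0*2+1+8) = (14,9)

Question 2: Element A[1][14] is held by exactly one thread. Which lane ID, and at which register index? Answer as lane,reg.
7,4

r: 1->gid=1,r8=0  c: 14->c8=1,tid=3,i&1=0
L=1*4+3=7  i=1*4+0*2+0=4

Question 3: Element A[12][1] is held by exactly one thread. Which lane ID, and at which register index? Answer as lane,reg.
r:12=>grp=4,rB=1  c:1=>cB=0,tig=0,lo=1
L=4*4+0=16  i=0*4+1*2+1=3

16,3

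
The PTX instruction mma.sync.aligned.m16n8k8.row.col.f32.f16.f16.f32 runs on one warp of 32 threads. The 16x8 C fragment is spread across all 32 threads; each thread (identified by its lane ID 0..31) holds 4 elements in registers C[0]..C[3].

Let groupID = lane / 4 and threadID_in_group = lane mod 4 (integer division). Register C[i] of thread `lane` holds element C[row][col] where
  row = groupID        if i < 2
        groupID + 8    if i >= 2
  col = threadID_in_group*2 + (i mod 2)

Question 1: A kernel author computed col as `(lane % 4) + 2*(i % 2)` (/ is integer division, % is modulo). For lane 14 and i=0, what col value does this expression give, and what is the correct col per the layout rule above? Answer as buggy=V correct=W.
`(lane % 4) + 2*(i % 2)`[14,0]->2
lane 14->14/4=3, 14 mod 4=2
i=0  r:3+0->3  c:2·2+0->4
col: 2 vs 4

buggy=2 correct=4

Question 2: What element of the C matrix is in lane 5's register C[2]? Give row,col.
5: g=1,t=1
[2] (1+8,1*2+0) = (9,2)

9,2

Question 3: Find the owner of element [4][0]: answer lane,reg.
16,0

r:4=>grp=4,rB=0  c:0=>tig=0,lo=0
L=4*4+0=16  i=0*2+0=0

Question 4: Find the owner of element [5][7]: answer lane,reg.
23,1

r=5→G=5,rhi=0  c=7→T=3,p=1
L=5*4+3=23  i=0*2+1=1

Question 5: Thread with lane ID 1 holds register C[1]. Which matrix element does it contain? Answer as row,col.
0,3

lane 1: grp=0 (1/4), tig=1 (1%4)
i=1: r=0+0=0, c=1*2+1=3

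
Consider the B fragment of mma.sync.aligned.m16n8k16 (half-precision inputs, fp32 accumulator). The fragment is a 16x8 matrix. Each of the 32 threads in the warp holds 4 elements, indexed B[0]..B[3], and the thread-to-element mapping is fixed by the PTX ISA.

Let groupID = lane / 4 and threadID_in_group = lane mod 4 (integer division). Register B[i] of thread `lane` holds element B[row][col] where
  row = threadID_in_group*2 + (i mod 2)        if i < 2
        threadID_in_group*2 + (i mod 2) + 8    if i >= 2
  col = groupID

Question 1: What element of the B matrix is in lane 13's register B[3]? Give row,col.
13: gr=3,th=1
[3] (1*2+1+8,3) = (11,3)

11,3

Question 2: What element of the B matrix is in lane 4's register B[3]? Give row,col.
9,1

4: gr=1,th=0
[3] (0*2+1+8,1) = (9,1)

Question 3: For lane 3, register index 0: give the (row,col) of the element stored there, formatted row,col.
3: gid=0,tid=3
[0] (3*2+0+0,0) = (6,0)

6,0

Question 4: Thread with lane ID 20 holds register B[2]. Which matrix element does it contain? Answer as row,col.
8,5

lane 20: grp=5 (20/4), tig=0 (20%4)
i=2: r=0*2+0+8=8, c=grp=5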